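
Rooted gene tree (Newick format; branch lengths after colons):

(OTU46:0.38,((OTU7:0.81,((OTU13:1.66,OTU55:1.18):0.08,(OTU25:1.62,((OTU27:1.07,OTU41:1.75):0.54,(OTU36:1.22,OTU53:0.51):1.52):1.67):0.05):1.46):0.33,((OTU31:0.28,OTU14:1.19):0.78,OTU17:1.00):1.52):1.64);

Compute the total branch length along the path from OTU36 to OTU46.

8.27

The path runs OTU36 → … → MRCA → … → OTU46; the MRCA is the root of the tree.
Branch lengths along that path: 1.22 + 1.52 + 1.67 + 0.05 + 1.46 + 0.33 + 1.64 + 0.38 = 8.27.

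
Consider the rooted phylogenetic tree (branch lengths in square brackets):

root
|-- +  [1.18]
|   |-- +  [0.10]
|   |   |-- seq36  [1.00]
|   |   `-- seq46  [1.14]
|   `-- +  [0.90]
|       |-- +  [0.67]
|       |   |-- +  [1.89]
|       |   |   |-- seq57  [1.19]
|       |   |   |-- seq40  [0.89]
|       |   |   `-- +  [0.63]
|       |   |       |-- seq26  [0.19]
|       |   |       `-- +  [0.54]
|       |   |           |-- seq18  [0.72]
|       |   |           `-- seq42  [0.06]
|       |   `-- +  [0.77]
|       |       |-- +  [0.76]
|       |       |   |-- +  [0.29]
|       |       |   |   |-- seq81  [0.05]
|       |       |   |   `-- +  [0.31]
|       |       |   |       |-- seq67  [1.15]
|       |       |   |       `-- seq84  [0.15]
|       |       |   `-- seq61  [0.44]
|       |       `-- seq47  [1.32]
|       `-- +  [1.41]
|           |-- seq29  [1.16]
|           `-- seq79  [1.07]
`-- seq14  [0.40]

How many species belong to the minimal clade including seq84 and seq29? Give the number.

The MRCA of seq84 and seq29 is the node subtending (((seq57,seq40,(seq26,(seq18,seq42))),(((seq81,(seq67,seq84)),seq61),seq47)),(seq29,seq79)).
That clade contains 12 terminal taxa: seq18, seq26, seq29, seq40, seq42, seq47, seq57, seq61, seq67, seq79, seq81, seq84.

12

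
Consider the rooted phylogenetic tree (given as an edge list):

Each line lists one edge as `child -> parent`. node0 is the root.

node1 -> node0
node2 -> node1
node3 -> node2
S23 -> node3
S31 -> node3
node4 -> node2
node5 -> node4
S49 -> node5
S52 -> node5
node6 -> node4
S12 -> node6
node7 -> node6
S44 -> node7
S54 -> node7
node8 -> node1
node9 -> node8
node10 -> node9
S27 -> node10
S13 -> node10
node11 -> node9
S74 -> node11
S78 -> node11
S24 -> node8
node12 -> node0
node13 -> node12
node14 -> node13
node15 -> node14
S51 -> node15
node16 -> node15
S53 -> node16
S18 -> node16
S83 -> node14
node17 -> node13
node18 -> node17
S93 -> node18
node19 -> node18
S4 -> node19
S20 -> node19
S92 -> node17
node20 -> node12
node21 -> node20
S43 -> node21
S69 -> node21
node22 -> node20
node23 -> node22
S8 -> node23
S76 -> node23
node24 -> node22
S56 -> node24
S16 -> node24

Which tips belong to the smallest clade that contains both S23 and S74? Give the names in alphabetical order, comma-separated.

S12, S13, S23, S24, S27, S31, S44, S49, S52, S54, S74, S78

Tracing S23: it sits inside (S23,S31).
Tracing S74: it sits inside (S74,S78).
The smallest clade enclosing both is (((S23,S31),((S49,S52),(S12,(S44,S54)))),(((S27,S13),(S74,S78)),S24)); the answer is its 12 terminal taxa in alphabetical order.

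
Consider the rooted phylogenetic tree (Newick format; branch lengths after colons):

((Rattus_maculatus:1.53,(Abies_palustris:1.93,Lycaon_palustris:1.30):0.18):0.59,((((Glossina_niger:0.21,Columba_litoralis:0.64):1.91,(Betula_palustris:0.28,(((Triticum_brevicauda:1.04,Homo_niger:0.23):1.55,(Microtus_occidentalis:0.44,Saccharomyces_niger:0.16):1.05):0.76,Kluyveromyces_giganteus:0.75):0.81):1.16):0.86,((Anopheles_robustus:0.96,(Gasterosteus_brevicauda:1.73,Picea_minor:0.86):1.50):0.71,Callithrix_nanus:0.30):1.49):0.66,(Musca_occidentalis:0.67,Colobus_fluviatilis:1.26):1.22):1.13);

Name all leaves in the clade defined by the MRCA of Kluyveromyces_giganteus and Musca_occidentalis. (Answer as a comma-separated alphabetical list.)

Tracing Kluyveromyces_giganteus: it sits inside (((Triticum_brevicauda,Homo_niger),(Microtus_occidentalis,Saccharomyces_niger)),Kluyveromyces_giganteus).
Tracing Musca_occidentalis: it sits inside (Musca_occidentalis,Colobus_fluviatilis).
The smallest clade enclosing both is ((((Glossina_niger,Columba_litoralis),(Betula_palustris,(((Triticum_brevicauda,Homo_niger),(Microtus_occidentalis,Saccharomyces_niger)),Kluyveromyces_giganteus))),((Anopheles_robustus,(Gasterosteus_brevicauda,Picea_minor)),Callithrix_nanus)),(Musca_occidentalis,Colobus_fluviatilis)); the answer is its 14 terminal taxa in alphabetical order.

Anopheles_robustus, Betula_palustris, Callithrix_nanus, Colobus_fluviatilis, Columba_litoralis, Gasterosteus_brevicauda, Glossina_niger, Homo_niger, Kluyveromyces_giganteus, Microtus_occidentalis, Musca_occidentalis, Picea_minor, Saccharomyces_niger, Triticum_brevicauda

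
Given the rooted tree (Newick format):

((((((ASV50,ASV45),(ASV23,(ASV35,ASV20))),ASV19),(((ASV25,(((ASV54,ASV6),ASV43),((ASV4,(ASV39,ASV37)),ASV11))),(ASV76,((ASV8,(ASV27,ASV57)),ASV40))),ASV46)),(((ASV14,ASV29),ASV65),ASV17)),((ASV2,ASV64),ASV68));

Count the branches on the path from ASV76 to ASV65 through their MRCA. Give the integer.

8

The MRCA of ASV76 and ASV65 is the node subtending (((((ASV50,ASV45),(ASV23,(ASV35,ASV20))),ASV19),(((ASV25,(((ASV54,ASV6),ASV43),((ASV4,(ASV39,ASV37)),ASV11))),(ASV76,((ASV8,(ASV27,ASV57)),ASV40))),ASV46)),(((ASV14,ASV29),ASV65),ASV17)).
From ASV76 up to that node: 5 branches. From ASV65 up to the same node: 3 branches. Total: 5 + 3 = 8.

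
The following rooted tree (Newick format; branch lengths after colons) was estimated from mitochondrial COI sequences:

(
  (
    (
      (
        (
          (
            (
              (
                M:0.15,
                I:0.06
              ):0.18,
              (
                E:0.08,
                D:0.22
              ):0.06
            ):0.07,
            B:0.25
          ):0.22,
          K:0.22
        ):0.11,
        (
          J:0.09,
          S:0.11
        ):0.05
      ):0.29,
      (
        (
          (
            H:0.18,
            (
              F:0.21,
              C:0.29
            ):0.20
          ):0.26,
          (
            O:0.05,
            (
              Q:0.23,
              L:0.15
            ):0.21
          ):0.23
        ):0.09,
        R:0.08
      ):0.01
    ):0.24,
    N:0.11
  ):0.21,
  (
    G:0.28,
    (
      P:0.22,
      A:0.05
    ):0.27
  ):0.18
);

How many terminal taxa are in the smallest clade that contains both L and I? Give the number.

15

The MRCA of L and I is the node subtending ((((((M,I),(E,D)),B),K),(J,S)),(((H,(F,C)),(O,(Q,L))),R)).
That clade contains 15 terminal taxa: B, C, D, E, F, H, I, J, K, L, M, O, Q, R, S.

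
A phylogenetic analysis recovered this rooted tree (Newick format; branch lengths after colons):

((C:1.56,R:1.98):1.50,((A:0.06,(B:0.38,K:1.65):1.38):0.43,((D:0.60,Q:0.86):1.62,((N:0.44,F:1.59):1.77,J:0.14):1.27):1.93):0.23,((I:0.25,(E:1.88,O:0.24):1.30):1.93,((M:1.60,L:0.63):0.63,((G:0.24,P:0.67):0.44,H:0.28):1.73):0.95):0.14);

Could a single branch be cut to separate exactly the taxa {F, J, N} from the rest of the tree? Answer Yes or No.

The most recent common ancestor of these taxa subtends ((N,F),J).
That clade has exactly 3 tips — every listed taxon and nothing else — so the group is monophyletic.

Yes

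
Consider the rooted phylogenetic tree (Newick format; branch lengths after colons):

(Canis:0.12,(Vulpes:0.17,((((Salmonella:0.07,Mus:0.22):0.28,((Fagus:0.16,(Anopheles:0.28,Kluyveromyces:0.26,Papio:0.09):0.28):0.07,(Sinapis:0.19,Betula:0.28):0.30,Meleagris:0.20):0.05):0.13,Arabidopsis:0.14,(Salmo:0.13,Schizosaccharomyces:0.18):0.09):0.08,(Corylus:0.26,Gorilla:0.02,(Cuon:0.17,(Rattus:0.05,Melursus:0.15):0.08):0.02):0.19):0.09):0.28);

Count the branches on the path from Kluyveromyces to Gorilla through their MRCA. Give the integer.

The MRCA of Kluyveromyces and Gorilla is the node subtending ((((Salmonella,Mus),((Fagus,(Anopheles,Kluyveromyces,Papio)),(Sinapis,Betula),Meleagris)),Arabidopsis,(Salmo,Schizosaccharomyces)),(Corylus,Gorilla,(Cuon,(Rattus,Melursus)))).
From Kluyveromyces up to that node: 6 branches. From Gorilla up to the same node: 2 branches. Total: 6 + 2 = 8.

8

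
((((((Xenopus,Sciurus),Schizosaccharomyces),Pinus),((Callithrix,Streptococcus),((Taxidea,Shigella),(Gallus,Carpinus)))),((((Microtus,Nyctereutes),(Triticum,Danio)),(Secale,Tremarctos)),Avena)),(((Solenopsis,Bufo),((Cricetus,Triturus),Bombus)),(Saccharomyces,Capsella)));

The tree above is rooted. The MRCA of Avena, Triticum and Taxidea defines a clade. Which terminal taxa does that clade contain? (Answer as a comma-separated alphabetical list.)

Tracing Avena: it sits inside ((((Microtus,Nyctereutes),(Triticum,Danio)),(Secale,Tremarctos)),Avena).
Tracing Triticum: it sits inside (Triticum,Danio).
Tracing Taxidea: it sits inside (Taxidea,Shigella).
The smallest clade enclosing all 3 is (((((Xenopus,Sciurus),Schizosaccharomyces),Pinus),((Callithrix,Streptococcus),((Taxidea,Shigella),(Gallus,Carpinus)))),((((Microtus,Nyctereutes),(Triticum,Danio)),(Secale,Tremarctos)),Avena)); the answer is its 17 terminal taxa in alphabetical order.

Avena, Callithrix, Carpinus, Danio, Gallus, Microtus, Nyctereutes, Pinus, Schizosaccharomyces, Sciurus, Secale, Shigella, Streptococcus, Taxidea, Tremarctos, Triticum, Xenopus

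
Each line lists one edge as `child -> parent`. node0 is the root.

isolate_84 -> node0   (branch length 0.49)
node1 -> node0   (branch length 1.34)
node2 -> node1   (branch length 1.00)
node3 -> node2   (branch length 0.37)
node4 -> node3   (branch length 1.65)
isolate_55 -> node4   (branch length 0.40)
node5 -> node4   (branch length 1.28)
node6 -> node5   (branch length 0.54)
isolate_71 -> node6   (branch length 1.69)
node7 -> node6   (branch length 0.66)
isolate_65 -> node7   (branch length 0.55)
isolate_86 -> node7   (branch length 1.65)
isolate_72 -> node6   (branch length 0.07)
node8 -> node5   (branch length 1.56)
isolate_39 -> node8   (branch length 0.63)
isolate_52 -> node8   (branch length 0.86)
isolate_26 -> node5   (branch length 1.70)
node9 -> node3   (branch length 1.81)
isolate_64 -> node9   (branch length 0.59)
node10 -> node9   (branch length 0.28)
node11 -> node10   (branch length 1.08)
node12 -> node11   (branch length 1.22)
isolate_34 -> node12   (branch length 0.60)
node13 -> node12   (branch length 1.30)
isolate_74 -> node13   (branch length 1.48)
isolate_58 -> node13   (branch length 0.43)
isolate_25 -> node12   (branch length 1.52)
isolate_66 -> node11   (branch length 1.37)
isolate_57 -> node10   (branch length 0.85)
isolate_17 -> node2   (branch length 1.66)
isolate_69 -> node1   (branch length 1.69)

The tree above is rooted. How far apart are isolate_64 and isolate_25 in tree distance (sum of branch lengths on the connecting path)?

4.69

The path runs isolate_64 → … → MRCA → … → isolate_25; the MRCA is the node subtending (isolate_64,(((isolate_34,(isolate_74,isolate_58),isolate_25),isolate_66),isolate_57)).
Branch lengths along that path: 0.59 + 0.28 + 1.08 + 1.22 + 1.52 = 4.69.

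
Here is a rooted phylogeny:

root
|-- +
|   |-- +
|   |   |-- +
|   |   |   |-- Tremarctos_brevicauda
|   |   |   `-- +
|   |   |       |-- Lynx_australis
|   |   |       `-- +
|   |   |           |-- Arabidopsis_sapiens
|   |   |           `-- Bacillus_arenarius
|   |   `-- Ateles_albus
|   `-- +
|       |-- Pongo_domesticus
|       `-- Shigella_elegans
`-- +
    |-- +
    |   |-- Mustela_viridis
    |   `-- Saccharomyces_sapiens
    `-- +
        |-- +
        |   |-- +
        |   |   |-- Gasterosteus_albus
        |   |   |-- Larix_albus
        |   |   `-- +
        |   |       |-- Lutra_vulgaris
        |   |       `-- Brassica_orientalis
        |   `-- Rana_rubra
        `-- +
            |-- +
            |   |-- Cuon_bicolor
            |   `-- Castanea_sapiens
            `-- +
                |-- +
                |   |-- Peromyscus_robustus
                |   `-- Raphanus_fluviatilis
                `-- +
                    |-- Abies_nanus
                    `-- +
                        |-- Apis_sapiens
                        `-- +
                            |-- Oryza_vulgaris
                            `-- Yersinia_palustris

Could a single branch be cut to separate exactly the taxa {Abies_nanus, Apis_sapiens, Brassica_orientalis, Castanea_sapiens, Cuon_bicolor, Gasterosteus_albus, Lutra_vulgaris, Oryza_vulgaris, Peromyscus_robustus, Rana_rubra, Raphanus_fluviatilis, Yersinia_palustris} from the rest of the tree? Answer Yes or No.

No

The MRCA of the listed taxa subtends (((Gasterosteus_albus,Larix_albus,(Lutra_vulgaris,Brassica_orientalis)),Rana_rubra),((Cuon_bicolor,Castanea_sapiens),((Peromyscus_robustus,Raphanus_fluviatilis),(Abies_nanus,(Apis_sapiens,(Oryza_vulgaris,Yersinia_palustris)))))).
That clade also contains Larix_albus, which is not in the proposed group, so the group is not monophyletic.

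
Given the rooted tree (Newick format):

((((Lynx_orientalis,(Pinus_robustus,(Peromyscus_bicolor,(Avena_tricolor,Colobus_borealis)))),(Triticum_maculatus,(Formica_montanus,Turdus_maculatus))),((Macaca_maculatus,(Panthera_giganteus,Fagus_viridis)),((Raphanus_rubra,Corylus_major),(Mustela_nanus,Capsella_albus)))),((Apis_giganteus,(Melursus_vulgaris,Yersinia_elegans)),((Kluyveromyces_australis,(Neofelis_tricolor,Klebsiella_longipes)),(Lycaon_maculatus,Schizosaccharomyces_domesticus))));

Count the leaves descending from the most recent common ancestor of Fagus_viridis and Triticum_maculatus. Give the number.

The MRCA of Fagus_viridis and Triticum_maculatus is the node subtending (((Lynx_orientalis,(Pinus_robustus,(Peromyscus_bicolor,(Avena_tricolor,Colobus_borealis)))),(Triticum_maculatus,(Formica_montanus,Turdus_maculatus))),((Macaca_maculatus,(Panthera_giganteus,Fagus_viridis)),((Raphanus_rubra,Corylus_major),(Mustela_nanus,Capsella_albus)))).
That clade contains 15 terminal taxa: Avena_tricolor, Capsella_albus, Colobus_borealis, Corylus_major, Fagus_viridis, Formica_montanus, Lynx_orientalis, Macaca_maculatus, Mustela_nanus, Panthera_giganteus, Peromyscus_bicolor, Pinus_robustus, Raphanus_rubra, Triticum_maculatus, Turdus_maculatus.

15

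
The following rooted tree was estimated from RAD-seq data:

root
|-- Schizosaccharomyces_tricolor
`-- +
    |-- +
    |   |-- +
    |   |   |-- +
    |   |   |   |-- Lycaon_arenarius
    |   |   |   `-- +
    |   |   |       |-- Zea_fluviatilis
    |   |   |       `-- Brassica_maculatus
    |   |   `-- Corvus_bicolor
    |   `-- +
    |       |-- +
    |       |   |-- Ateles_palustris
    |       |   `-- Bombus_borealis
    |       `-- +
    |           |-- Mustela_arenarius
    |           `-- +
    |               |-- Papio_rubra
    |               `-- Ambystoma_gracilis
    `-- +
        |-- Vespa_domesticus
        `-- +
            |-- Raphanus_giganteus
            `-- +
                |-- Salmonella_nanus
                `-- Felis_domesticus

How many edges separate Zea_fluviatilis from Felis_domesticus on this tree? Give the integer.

9

The MRCA of Zea_fluviatilis and Felis_domesticus is the node subtending ((((Lycaon_arenarius,(Zea_fluviatilis,Brassica_maculatus)),Corvus_bicolor),((Ateles_palustris,Bombus_borealis),(Mustela_arenarius,(Papio_rubra,Ambystoma_gracilis)))),(Vespa_domesticus,(Raphanus_giganteus,(Salmonella_nanus,Felis_domesticus)))).
From Zea_fluviatilis up to that node: 5 branches. From Felis_domesticus up to the same node: 4 branches. Total: 5 + 4 = 9.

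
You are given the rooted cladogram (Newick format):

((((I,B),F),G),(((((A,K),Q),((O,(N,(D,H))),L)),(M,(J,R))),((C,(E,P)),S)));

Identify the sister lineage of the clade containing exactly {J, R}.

M

The clade containing exactly {J, R} attaches to the tree at the node subtending (M,(J,R)).
The other lineage descending from that same node — the sister group — is the single tip M.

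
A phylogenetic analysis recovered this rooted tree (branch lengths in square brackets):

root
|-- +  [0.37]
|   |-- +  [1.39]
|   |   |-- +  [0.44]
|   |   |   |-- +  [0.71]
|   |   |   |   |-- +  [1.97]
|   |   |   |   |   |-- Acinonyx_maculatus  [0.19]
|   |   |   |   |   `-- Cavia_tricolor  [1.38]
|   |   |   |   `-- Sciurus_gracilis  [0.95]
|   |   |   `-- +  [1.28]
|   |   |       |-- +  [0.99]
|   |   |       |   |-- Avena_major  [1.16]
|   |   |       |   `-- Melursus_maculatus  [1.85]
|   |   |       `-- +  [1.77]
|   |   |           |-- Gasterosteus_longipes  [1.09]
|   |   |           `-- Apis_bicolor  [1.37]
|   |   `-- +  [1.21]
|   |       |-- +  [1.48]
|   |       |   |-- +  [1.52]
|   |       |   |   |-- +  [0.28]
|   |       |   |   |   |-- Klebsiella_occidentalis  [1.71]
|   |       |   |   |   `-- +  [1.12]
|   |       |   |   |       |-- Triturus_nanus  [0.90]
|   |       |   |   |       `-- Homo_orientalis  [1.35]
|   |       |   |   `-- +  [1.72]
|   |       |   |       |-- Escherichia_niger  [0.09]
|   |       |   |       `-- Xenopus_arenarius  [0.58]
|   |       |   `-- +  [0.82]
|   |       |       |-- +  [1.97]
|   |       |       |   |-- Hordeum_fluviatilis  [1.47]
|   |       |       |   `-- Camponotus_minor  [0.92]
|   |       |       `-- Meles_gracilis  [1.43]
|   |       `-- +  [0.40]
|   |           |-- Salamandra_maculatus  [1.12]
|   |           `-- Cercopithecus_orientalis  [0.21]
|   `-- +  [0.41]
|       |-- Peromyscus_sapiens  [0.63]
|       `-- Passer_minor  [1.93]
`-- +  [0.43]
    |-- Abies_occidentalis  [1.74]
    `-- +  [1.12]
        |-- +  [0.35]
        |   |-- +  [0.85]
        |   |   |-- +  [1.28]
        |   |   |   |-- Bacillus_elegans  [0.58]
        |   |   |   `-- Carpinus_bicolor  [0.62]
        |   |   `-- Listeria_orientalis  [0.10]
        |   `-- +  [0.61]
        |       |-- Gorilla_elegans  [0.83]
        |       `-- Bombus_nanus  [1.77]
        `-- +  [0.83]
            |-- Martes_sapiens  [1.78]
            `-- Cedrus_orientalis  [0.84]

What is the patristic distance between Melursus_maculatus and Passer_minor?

The path runs Melursus_maculatus → … → MRCA → … → Passer_minor; the MRCA is the node subtending (((((Acinonyx_maculatus,Cavia_tricolor),Sciurus_gracilis),((Avena_major,Melursus_maculatus),(Gasterosteus_longipes,Apis_bicolor))),((((Klebsiella_occidentalis,(Triturus_nanus,Homo_orientalis)),(Escherichia_niger,Xenopus_arenarius)),((Hordeum_fluviatilis,Camponotus_minor),Meles_gracilis)),(Salamandra_maculatus,Cercopithecus_orientalis))),(Peromyscus_sapiens,Passer_minor)).
Branch lengths along that path: 1.85 + 0.99 + 1.28 + 0.44 + 1.39 + 0.41 + 1.93 = 8.29.

8.29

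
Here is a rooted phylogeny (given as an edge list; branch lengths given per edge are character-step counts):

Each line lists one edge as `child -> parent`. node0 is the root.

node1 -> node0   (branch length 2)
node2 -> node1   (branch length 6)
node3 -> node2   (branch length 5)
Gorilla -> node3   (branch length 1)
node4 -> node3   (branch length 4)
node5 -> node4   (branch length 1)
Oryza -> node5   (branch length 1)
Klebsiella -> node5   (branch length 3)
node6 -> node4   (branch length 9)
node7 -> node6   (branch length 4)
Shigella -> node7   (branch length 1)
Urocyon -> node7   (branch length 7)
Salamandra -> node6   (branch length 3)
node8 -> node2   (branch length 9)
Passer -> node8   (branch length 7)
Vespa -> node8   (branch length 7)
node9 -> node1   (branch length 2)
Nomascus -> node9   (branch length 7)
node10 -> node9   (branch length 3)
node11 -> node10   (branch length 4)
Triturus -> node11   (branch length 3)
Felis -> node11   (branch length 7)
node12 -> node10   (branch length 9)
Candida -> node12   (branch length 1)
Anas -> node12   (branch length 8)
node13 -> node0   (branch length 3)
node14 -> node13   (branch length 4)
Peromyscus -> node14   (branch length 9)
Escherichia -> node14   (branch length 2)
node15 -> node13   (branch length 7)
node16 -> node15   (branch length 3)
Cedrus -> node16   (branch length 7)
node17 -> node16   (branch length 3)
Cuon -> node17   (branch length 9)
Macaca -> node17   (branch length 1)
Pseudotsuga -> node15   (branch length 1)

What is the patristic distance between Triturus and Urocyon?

47

The path runs Triturus → … → MRCA → … → Urocyon; the MRCA is the node subtending (((Gorilla,((Oryza,Klebsiella),((Shigella,Urocyon),Salamandra))),(Passer,Vespa)),(Nomascus,((Triturus,Felis),(Candida,Anas)))).
Branch lengths along that path: 3 + 4 + 3 + 2 + 6 + 5 + 4 + 9 + 4 + 7 = 47.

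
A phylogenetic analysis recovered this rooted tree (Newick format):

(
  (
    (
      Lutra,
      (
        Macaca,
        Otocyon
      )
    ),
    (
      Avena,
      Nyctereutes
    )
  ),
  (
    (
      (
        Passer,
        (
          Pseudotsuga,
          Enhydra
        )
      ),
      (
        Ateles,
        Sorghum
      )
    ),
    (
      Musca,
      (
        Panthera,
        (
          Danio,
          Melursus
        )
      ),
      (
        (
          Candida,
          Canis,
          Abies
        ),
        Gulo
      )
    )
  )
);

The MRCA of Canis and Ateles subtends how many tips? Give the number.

The MRCA of Canis and Ateles is the node subtending (((Passer,(Pseudotsuga,Enhydra)),(Ateles,Sorghum)),(Musca,(Panthera,(Danio,Melursus)),((Candida,Canis,Abies),Gulo))).
That clade contains 13 terminal taxa: Abies, Ateles, Candida, Canis, Danio, Enhydra, Gulo, Melursus, Musca, Panthera, Passer, Pseudotsuga, Sorghum.

13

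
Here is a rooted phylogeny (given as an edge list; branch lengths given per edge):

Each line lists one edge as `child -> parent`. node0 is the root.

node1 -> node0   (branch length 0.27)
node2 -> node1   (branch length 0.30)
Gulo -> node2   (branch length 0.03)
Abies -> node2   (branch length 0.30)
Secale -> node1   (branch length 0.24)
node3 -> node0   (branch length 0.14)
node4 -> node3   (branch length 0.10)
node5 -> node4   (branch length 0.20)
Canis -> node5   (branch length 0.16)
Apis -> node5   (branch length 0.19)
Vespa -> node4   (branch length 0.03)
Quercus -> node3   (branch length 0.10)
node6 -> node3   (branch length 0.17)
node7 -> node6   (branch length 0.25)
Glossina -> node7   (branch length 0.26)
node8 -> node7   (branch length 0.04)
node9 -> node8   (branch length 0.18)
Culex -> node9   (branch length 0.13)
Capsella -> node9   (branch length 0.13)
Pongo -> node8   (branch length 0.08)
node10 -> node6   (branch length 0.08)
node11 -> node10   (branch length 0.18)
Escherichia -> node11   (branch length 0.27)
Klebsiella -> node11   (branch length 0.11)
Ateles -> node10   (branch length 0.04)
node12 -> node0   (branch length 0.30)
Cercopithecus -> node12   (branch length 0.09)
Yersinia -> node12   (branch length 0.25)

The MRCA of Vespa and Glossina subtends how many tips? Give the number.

11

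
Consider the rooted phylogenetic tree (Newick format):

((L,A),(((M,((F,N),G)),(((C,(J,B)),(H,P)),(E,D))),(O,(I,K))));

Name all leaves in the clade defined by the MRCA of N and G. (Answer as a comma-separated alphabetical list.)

Tracing N: it sits inside (F,N).
Tracing G: it sits inside ((F,N),G).
The smallest clade enclosing both is ((F,N),G); the answer is its 3 terminal taxa in alphabetical order.

F, G, N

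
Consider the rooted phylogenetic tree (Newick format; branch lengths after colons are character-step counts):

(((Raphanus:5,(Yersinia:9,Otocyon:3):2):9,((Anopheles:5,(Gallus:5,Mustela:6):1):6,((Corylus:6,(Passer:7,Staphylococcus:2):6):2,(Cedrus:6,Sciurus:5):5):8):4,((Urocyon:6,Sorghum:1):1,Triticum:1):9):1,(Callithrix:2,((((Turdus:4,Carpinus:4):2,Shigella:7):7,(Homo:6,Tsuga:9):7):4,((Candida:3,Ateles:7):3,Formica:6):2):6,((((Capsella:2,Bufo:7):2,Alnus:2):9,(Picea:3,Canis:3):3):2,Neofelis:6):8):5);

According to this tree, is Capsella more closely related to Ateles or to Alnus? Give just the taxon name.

The MRCA of Capsella and Alnus subtends ((Capsella,Bufo),Alnus) (3 taxa).
The MRCA of Capsella and Ateles subtends (Callithrix,((((Turdus,Carpinus),Shigella),(Homo,Tsuga)),((Candida,Ateles),Formica)),((((Capsella,Bufo),Alnus),(Picea,Canis)),Neofelis)) (15 taxa).
The first is nested inside the second, so Capsella shares a more recent common ancestor with Alnus.

Alnus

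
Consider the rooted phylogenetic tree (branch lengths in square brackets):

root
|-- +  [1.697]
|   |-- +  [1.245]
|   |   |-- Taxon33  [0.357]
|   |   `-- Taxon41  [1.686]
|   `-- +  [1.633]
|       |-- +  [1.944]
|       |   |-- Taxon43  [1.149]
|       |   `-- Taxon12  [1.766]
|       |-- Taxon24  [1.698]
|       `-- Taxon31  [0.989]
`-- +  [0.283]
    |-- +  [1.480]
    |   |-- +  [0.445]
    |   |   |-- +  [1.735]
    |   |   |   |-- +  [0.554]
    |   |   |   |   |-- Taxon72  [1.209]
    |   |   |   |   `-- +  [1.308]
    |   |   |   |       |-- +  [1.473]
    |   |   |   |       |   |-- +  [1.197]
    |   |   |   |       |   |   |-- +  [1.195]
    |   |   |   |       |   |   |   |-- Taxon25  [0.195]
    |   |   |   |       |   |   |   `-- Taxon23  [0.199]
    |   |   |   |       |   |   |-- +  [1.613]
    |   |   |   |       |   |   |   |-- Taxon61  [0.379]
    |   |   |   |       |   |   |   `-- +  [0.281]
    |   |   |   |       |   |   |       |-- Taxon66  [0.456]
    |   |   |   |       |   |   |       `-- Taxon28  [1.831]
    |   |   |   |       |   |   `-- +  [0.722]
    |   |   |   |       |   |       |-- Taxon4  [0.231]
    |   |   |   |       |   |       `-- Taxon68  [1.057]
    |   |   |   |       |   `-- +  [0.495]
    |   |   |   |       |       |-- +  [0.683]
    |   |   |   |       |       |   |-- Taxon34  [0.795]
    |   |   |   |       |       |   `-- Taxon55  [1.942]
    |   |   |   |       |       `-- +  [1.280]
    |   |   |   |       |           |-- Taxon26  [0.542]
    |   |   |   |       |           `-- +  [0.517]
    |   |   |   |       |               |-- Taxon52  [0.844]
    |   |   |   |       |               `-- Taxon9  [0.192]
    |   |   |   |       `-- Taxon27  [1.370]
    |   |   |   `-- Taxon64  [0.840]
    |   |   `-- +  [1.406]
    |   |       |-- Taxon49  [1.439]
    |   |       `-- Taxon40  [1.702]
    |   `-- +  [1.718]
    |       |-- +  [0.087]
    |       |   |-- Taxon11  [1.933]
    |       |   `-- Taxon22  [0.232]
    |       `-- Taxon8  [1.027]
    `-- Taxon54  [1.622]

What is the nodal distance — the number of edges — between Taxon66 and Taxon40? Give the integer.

The MRCA of Taxon66 and Taxon40 is the node subtending (((Taxon72,((((Taxon25,Taxon23),(Taxon61,(Taxon66,Taxon28)),(Taxon4,Taxon68)),((Taxon34,Taxon55),(Taxon26,(Taxon52,Taxon9)))),Taxon27)),Taxon64),(Taxon49,Taxon40)).
From Taxon66 up to that node: 8 branches. From Taxon40 up to the same node: 2 branches. Total: 8 + 2 = 10.

10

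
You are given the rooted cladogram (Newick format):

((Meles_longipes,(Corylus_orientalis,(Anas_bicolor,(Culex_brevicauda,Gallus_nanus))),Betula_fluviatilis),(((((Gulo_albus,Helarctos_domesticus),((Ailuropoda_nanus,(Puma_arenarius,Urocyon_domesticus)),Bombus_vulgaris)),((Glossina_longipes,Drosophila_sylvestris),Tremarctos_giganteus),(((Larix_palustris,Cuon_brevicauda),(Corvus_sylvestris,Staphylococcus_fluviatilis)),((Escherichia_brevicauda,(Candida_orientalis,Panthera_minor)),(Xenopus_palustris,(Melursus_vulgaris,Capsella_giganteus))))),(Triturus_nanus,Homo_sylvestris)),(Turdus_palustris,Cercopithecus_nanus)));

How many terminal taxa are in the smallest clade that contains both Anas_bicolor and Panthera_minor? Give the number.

29

The MRCA of Anas_bicolor and Panthera_minor is the root, so the clade is the entire tree.
That clade contains 29 terminal taxa: Ailuropoda_nanus, Anas_bicolor, Betula_fluviatilis, Bombus_vulgaris, Candida_orientalis, Capsella_giganteus, Cercopithecus_nanus, Corvus_sylvestris, Corylus_orientalis, Culex_brevicauda, Cuon_brevicauda, Drosophila_sylvestris, Escherichia_brevicauda, Gallus_nanus, Glossina_longipes, Gulo_albus, Helarctos_domesticus, Homo_sylvestris, Larix_palustris, Meles_longipes, Melursus_vulgaris, Panthera_minor, Puma_arenarius, Staphylococcus_fluviatilis, Tremarctos_giganteus, Triturus_nanus, Turdus_palustris, Urocyon_domesticus, Xenopus_palustris.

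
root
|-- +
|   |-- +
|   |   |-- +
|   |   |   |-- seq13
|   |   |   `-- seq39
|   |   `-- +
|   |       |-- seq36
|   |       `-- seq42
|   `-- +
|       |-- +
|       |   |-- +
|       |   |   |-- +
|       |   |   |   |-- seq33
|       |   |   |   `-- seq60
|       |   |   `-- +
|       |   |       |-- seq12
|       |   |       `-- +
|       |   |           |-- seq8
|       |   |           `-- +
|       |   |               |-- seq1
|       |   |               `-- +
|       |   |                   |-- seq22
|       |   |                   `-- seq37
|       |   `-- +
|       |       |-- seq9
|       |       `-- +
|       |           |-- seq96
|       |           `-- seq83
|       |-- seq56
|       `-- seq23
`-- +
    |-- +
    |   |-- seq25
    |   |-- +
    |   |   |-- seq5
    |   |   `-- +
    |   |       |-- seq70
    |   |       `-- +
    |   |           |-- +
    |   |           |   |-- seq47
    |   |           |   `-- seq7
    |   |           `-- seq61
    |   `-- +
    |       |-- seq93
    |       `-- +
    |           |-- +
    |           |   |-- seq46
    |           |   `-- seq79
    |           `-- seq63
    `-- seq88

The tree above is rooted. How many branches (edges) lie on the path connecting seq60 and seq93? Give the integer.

The MRCA of seq60 and seq93 is the root of the tree.
From seq60 up to that node: 6 branches. From seq93 up to the same node: 4 branches. Total: 6 + 4 = 10.

10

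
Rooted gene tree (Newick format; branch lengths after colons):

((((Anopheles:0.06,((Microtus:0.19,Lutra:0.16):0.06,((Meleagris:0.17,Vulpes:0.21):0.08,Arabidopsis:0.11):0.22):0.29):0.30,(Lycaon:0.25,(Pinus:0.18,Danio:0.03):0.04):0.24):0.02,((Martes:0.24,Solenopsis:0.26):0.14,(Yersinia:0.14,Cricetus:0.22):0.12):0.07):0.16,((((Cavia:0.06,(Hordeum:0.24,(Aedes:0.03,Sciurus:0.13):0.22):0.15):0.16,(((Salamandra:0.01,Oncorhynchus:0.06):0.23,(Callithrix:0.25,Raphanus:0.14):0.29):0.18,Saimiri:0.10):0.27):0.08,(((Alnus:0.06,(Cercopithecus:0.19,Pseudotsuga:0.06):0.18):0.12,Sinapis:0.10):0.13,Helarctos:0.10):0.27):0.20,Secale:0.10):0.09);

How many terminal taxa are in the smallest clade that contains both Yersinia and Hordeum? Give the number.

28

The MRCA of Yersinia and Hordeum is the root, so the clade is the entire tree.
That clade contains 28 terminal taxa: Aedes, Alnus, Anopheles, Arabidopsis, Callithrix, Cavia, Cercopithecus, Cricetus, Danio, Helarctos, Hordeum, Lutra, Lycaon, Martes, Meleagris, Microtus, Oncorhynchus, Pinus, Pseudotsuga, Raphanus, Saimiri, Salamandra, Sciurus, Secale, Sinapis, Solenopsis, Vulpes, Yersinia.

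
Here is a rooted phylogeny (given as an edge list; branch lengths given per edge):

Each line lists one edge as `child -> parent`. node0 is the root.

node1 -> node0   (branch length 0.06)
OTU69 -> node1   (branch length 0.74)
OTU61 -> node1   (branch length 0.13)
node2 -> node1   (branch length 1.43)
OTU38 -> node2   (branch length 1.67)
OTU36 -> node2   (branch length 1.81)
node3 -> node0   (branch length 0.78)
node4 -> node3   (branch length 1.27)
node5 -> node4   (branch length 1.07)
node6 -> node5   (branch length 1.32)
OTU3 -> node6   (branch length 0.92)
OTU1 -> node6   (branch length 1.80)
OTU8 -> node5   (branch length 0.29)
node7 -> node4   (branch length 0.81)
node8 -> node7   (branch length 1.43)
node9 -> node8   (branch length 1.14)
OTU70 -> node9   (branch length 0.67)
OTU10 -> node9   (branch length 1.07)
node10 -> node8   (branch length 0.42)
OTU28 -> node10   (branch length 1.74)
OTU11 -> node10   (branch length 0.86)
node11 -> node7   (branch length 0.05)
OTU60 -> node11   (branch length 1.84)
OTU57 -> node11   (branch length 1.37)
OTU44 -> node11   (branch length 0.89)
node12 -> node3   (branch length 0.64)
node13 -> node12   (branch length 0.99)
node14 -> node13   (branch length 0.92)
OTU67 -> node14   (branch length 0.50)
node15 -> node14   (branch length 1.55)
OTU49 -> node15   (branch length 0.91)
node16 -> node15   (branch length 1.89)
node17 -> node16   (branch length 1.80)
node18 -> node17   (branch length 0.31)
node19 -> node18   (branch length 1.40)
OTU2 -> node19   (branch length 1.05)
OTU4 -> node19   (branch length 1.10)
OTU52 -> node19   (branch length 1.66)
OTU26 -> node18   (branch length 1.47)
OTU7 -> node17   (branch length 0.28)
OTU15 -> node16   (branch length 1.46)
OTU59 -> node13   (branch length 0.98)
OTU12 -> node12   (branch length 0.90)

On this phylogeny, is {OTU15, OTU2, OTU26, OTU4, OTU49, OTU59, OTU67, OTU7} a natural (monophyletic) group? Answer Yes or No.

The MRCA of the listed taxa subtends ((OTU67,(OTU49,((((OTU2,OTU4,OTU52),OTU26),OTU7),OTU15))),OTU59).
That clade also contains OTU52, which is not in the proposed group, so the group is not monophyletic.

No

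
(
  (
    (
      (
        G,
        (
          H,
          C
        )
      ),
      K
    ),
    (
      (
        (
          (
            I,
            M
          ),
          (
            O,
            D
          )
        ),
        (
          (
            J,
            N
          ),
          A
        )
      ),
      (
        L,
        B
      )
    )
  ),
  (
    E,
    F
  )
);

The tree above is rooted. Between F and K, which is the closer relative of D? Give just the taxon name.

The MRCA of D and K subtends (((G,(H,C)),K),((((I,M),(O,D)),((J,N),A)),(L,B))) (13 taxa).
The MRCA of D and F is the root, subtending the entire tree (15 taxa).
The first is nested inside the second, so D shares a more recent common ancestor with K.

K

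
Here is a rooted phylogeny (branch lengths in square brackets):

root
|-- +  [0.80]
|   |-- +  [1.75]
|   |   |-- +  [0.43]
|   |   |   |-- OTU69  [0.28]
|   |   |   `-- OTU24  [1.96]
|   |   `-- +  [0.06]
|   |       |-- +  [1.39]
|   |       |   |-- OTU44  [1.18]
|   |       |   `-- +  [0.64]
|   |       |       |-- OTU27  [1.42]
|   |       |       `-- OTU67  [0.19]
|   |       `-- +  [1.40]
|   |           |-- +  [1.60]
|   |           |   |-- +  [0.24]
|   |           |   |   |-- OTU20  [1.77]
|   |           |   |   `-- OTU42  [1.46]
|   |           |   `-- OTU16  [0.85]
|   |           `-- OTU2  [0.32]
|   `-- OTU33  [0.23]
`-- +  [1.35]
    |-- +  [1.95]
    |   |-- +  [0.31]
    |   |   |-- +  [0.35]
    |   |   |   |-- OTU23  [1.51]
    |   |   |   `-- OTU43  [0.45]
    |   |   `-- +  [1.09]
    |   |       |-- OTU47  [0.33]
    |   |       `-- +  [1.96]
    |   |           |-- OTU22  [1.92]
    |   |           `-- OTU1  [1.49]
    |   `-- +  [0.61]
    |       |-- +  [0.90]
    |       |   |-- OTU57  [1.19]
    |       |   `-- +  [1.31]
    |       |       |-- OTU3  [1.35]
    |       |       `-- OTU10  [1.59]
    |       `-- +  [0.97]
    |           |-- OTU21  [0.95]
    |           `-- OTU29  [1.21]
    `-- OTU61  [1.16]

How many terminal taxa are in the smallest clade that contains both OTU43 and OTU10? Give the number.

The MRCA of OTU43 and OTU10 is the node subtending (((OTU23,OTU43),(OTU47,(OTU22,OTU1))),((OTU57,(OTU3,OTU10)),(OTU21,OTU29))).
That clade contains 10 terminal taxa: OTU1, OTU10, OTU21, OTU22, OTU23, OTU29, OTU3, OTU43, OTU47, OTU57.

10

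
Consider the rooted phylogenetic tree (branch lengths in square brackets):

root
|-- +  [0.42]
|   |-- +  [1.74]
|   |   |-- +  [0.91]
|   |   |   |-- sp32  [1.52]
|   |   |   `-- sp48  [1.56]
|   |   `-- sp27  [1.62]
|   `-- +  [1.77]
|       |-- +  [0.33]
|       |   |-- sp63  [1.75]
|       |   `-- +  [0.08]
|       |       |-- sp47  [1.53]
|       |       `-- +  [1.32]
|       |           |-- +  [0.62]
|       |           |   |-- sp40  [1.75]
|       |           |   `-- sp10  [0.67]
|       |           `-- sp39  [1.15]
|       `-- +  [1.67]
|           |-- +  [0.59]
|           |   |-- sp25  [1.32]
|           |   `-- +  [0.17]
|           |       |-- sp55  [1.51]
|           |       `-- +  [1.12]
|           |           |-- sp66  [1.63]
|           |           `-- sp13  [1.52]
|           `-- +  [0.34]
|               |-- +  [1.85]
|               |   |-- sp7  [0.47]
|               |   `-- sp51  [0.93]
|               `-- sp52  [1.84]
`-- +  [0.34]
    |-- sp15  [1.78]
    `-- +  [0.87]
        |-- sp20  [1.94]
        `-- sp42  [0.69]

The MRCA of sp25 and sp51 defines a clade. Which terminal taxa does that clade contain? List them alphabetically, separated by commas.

sp13, sp25, sp51, sp52, sp55, sp66, sp7

Tracing sp25: it sits inside (sp25,(sp55,(sp66,sp13))).
Tracing sp51: it sits inside (sp7,sp51).
The smallest clade enclosing both is ((sp25,(sp55,(sp66,sp13))),((sp7,sp51),sp52)); the answer is its 7 terminal taxa in alphabetical order.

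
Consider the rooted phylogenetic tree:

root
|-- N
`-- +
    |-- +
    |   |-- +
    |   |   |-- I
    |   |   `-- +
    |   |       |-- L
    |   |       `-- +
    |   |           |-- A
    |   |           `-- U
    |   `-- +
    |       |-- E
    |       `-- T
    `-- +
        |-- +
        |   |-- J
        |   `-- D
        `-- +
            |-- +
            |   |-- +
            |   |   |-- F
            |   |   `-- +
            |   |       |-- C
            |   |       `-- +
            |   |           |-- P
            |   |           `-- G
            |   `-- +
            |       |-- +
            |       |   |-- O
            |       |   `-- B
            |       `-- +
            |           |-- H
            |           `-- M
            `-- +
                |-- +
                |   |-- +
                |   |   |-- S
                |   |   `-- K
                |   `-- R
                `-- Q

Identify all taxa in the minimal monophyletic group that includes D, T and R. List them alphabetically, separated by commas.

A, B, C, D, E, F, G, H, I, J, K, L, M, O, P, Q, R, S, T, U

Tracing D: it sits inside (J,D).
Tracing T: it sits inside (E,T).
Tracing R: it sits inside ((S,K),R).
The smallest clade enclosing all 3 is (((I,(L,(A,U))),(E,T)),((J,D),(((F,(C,(P,G))),((O,B),(H,M))),(((S,K),R),Q)))); the answer is its 20 terminal taxa in alphabetical order.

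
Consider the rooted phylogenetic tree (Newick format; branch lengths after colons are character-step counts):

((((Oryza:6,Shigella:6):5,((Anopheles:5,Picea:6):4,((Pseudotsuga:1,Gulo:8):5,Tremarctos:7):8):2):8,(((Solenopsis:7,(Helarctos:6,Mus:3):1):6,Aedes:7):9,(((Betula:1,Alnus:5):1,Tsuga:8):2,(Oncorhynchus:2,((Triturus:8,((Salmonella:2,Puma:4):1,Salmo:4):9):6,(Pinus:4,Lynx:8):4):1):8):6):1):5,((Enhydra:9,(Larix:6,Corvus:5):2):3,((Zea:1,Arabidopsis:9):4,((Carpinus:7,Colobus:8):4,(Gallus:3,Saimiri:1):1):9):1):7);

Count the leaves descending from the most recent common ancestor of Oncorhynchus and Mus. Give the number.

14

The MRCA of Oncorhynchus and Mus is the node subtending (((Solenopsis,(Helarctos,Mus)),Aedes),(((Betula,Alnus),Tsuga),(Oncorhynchus,((Triturus,((Salmonella,Puma),Salmo)),(Pinus,Lynx))))).
That clade contains 14 terminal taxa: Aedes, Alnus, Betula, Helarctos, Lynx, Mus, Oncorhynchus, Pinus, Puma, Salmo, Salmonella, Solenopsis, Triturus, Tsuga.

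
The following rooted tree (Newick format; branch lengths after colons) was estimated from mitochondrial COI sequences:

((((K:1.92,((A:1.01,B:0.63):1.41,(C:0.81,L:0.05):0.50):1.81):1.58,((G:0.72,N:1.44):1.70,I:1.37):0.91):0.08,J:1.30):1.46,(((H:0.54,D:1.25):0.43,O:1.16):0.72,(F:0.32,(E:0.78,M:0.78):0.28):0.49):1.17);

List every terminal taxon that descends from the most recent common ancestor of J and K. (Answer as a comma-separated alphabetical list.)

A, B, C, G, I, J, K, L, N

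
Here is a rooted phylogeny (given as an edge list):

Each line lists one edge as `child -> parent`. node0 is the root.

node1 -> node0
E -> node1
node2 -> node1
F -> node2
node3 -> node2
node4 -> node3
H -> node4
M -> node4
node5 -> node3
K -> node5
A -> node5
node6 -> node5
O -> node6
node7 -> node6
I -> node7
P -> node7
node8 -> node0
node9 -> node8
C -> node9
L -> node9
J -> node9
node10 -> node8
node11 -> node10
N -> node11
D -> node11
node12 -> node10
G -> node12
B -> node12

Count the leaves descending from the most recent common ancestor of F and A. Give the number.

8

The MRCA of F and A is the node subtending (F,((H,M),(K,A,(O,(I,P))))).
That clade contains 8 terminal taxa: A, F, H, I, K, M, O, P.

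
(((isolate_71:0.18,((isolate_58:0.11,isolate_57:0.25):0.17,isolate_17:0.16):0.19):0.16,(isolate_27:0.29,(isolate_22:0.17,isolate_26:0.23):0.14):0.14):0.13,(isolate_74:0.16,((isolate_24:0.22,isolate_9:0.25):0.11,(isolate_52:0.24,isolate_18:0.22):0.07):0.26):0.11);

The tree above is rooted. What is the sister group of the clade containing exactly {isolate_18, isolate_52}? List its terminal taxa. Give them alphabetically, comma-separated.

isolate_24, isolate_9

The clade containing exactly {isolate_18, isolate_52} attaches to the tree at the node subtending ((isolate_24,isolate_9),(isolate_52,isolate_18)).
The other lineage descending from that same node — the sister group — is (isolate_24,isolate_9); its 2 tips in alphabetical order are the answer.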